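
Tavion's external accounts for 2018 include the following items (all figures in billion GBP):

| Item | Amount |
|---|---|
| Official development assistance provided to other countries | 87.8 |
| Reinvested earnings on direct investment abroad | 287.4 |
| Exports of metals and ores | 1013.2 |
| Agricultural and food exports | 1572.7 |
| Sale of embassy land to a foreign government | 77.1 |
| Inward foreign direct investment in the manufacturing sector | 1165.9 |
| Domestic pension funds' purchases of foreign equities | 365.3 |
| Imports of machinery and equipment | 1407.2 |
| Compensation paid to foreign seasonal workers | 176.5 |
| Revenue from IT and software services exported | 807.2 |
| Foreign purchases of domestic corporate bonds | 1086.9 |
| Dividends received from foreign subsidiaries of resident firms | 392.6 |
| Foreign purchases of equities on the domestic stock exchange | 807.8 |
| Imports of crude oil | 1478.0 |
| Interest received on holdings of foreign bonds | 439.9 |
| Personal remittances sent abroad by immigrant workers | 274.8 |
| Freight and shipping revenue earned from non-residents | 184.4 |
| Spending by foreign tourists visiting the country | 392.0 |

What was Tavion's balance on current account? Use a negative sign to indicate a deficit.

1665.1

Goods: -1478.0 + 1572.7 - 1407.2 + 1013.2 = -299.3
Services: 392.0 + 807.2 + 184.4 = 1383.6
Primary income: 392.6 + 439.9 + 287.4 - 176.5 = 943.4
Secondary income: -87.8 - 274.8 = -362.6
Current account = (-299.3) + 1383.6 + 943.4 + (-362.6) = 1665.1
(Excluded from the current account — capital account: sale of embassy land to a foreign government 77.1; financial account: inward foreign direct investment in the manufacturing sector 1165.9, domestic pension funds' purchases of foreign equities 365.3, foreign purchases of domestic corporate bonds 1086.9, foreign purchases of equities on the domestic stock exchange 807.8.)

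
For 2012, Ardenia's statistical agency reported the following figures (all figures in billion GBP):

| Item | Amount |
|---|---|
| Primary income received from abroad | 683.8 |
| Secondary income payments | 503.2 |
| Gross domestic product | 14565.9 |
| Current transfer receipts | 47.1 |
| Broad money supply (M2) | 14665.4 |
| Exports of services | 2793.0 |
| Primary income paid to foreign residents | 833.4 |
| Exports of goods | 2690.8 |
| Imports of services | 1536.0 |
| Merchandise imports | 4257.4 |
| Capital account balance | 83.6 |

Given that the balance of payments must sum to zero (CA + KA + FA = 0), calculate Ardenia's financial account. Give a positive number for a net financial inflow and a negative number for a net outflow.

831.7

Goods balance = 2690.8 - 4257.4 = -1566.6
Services balance = 2793.0 - 1536.0 = 1257.0
Trade balance (goods + services) = -1566.6 + 1257.0 = -309.6
Net primary income = 683.8 - 833.4 = -149.6
Net secondary income = 47.1 - 503.2 = -456.1
Current account = -309.6 + (-149.6) + (-456.1) = -915.3
Financial account = -(-915.3 + 83.6) = 831.7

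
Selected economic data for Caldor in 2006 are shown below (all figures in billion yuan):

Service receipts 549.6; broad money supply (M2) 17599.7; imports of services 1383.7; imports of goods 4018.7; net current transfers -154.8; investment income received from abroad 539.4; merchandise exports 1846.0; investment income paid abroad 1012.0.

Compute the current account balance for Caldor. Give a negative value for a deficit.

-3634.2

Goods balance = 1846.0 - 4018.7 = -2172.7
Services balance = 549.6 - 1383.7 = -834.1
Trade balance (goods + services) = -2172.7 + (-834.1) = -3006.8
Net primary income = 539.4 - 1012.0 = -472.6
Net secondary income = -154.8
Current account = -3006.8 + (-472.6) + (-154.8) = -3634.2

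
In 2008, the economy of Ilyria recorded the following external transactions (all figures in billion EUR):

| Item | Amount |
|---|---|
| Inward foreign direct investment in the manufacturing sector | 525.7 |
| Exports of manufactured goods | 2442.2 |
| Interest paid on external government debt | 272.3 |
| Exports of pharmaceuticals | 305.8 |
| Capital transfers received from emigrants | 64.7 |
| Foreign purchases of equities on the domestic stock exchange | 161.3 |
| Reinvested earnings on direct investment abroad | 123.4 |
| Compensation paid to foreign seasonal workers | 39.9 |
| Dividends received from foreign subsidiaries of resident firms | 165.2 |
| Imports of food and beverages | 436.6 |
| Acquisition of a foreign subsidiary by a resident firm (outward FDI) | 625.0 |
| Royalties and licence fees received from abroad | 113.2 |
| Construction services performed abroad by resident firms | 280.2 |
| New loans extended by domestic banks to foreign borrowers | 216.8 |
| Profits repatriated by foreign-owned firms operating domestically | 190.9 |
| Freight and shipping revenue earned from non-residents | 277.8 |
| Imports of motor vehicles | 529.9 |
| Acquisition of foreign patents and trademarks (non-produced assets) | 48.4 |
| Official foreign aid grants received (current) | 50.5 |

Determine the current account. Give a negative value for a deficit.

2288.7

Goods: 2442.2 + 305.8 - 529.9 - 436.6 = 1781.5
Services: 277.8 + 113.2 + 280.2 = 671.2
Primary income: -272.3 - 190.9 + 165.2 - 39.9 + 123.4 = -214.5
Secondary income: 50.5
Current account = 1781.5 + 671.2 + (-214.5) + 50.5 = 2288.7
(Excluded from the current account — financial account: inward foreign direct investment in the manufacturing sector 525.7, foreign purchases of equities on the domestic stock exchange 161.3, acquisition of a foreign subsidiary by a resident firm (outward FDI) 625.0, new loans extended by domestic banks to foreign borrowers 216.8; capital account: capital transfers received from emigrants 64.7, acquisition of foreign patents and trademarks (non-produced assets) 48.4.)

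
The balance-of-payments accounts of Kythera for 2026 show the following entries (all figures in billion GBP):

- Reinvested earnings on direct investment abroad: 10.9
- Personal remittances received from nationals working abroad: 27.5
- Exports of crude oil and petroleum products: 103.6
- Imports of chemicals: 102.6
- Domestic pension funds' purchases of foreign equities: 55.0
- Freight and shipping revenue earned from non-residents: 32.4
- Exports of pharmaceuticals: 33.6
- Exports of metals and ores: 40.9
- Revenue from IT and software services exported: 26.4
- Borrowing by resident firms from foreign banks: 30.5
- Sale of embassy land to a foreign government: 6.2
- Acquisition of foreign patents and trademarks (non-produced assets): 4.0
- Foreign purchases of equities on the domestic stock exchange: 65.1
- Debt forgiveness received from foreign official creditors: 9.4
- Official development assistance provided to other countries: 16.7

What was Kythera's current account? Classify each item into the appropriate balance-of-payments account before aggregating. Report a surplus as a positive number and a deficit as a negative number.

156.0

Goods: 103.6 + 33.6 + 40.9 - 102.6 = 75.5
Services: 26.4 + 32.4 = 58.8
Primary income: 10.9
Secondary income: -16.7 + 27.5 = 10.8
Current account = 75.5 + 58.8 + 10.9 + 10.8 = 156.0
(Excluded from the current account — financial account: domestic pension funds' purchases of foreign equities 55.0, borrowing by resident firms from foreign banks 30.5, foreign purchases of equities on the domestic stock exchange 65.1; capital account: sale of embassy land to a foreign government 6.2, acquisition of foreign patents and trademarks (non-produced assets) 4.0, debt forgiveness received from foreign official creditors 9.4.)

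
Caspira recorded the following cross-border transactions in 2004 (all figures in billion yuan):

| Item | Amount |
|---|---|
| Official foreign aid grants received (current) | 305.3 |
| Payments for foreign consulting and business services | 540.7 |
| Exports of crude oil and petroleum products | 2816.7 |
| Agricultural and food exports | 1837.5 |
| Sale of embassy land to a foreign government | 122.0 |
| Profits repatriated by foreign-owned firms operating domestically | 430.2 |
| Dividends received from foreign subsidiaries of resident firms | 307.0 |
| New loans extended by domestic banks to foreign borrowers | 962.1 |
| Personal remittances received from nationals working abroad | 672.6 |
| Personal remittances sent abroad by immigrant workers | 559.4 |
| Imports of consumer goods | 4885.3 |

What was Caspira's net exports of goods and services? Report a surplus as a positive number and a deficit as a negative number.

-771.8

Goods: 2816.7 + 1837.5 - 4885.3 = -231.1
Services: -540.7
Trade balance = -231.1 + (-540.7) = -771.8
(Excluded from the trade balance — secondary income: official foreign aid grants received (current) 305.3, personal remittances received from nationals working abroad 672.6, personal remittances sent abroad by immigrant workers 559.4; capital account: sale of embassy land to a foreign government 122.0; primary income: profits repatriated by foreign-owned firms operating domestically 430.2, dividends received from foreign subsidiaries of resident firms 307.0; financial account: new loans extended by domestic banks to foreign borrowers 962.1.)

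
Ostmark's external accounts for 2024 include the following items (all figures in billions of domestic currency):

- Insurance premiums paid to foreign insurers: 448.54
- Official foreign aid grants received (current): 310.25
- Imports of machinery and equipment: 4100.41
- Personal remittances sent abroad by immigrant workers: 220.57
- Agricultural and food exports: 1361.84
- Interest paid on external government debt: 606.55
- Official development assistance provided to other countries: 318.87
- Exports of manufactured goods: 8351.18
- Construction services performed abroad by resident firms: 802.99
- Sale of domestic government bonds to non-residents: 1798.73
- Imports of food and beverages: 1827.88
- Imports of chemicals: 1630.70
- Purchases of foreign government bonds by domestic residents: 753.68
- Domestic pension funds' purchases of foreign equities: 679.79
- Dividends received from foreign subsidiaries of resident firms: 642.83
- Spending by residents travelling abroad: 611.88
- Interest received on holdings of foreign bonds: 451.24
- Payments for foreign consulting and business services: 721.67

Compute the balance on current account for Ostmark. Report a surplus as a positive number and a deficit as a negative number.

1433.26

Goods: -1630.70 + 8351.18 + 1361.84 - 4100.41 - 1827.88 = 2154.03
Services: 802.99 - 721.67 - 611.88 - 448.54 = -979.10
Primary income: -606.55 + 451.24 + 642.83 = 487.52
Secondary income: -318.87 + 310.25 - 220.57 = -229.19
Current account = 2154.03 + (-979.10) + 487.52 + (-229.19) = 1433.26
(Excluded from the current account — financial account: sale of domestic government bonds to non-residents 1798.73, purchases of foreign government bonds by domestic residents 753.68, domestic pension funds' purchases of foreign equities 679.79.)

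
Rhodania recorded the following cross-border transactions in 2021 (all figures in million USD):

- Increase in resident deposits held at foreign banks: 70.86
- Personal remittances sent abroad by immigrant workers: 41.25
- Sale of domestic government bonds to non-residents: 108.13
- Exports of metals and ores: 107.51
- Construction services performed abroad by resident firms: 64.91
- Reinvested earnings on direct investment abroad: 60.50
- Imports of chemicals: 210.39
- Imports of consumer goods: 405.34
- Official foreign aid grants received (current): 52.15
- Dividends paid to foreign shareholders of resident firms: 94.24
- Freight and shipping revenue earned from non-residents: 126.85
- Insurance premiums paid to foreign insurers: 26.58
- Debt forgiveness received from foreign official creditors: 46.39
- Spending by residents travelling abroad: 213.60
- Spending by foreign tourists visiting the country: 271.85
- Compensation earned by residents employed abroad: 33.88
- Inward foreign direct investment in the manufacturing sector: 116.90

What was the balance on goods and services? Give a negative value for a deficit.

Goods: -405.34 + 107.51 - 210.39 = -508.22
Services: -26.58 - 213.60 + 64.91 + 271.85 + 126.85 = 223.43
Trade balance = -508.22 + 223.43 = -284.79
(Excluded from the trade balance — financial account: increase in resident deposits held at foreign banks 70.86, sale of domestic government bonds to non-residents 108.13, inward foreign direct investment in the manufacturing sector 116.90; secondary income: personal remittances sent abroad by immigrant workers 41.25, official foreign aid grants received (current) 52.15; primary income: reinvested earnings on direct investment abroad 60.50, dividends paid to foreign shareholders of resident firms 94.24, compensation earned by residents employed abroad 33.88; capital account: debt forgiveness received from foreign official creditors 46.39.)

-284.79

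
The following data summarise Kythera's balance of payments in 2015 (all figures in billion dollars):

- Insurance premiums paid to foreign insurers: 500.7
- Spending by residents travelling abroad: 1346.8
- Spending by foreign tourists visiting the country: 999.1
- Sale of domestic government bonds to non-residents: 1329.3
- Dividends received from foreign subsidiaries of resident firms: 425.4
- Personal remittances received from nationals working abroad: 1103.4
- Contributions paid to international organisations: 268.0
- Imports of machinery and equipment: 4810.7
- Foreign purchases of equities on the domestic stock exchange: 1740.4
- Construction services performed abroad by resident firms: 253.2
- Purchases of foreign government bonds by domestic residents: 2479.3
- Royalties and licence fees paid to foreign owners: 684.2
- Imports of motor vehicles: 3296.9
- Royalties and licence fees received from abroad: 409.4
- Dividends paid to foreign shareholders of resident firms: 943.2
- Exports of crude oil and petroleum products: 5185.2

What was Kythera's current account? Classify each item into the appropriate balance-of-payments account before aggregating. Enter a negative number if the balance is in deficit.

Goods: -3296.9 - 4810.7 + 5185.2 = -2922.4
Services: 253.2 - 684.2 + 999.1 - 1346.8 - 500.7 + 409.4 = -870.0
Primary income: 425.4 - 943.2 = -517.8
Secondary income: 1103.4 - 268.0 = 835.4
Current account = (-2922.4) + (-870.0) + (-517.8) + 835.4 = -3474.8
(Excluded from the current account — financial account: sale of domestic government bonds to non-residents 1329.3, foreign purchases of equities on the domestic stock exchange 1740.4, purchases of foreign government bonds by domestic residents 2479.3.)

-3474.8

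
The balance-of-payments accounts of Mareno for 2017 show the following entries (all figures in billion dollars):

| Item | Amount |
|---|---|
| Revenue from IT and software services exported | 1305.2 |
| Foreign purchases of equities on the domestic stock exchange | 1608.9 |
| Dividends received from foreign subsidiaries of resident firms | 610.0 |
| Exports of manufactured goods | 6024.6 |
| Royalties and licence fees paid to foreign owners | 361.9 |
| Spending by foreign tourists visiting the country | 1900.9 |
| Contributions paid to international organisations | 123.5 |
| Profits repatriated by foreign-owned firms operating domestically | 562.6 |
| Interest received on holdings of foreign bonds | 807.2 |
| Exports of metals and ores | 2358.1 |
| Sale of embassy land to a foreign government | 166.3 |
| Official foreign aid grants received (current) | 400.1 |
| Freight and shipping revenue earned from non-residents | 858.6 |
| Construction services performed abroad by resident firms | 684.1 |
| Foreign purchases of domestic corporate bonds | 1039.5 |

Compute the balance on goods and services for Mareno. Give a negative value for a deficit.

12769.6

Goods: 6024.6 + 2358.1 = 8382.7
Services: 858.6 + 1305.2 + 1900.9 - 361.9 + 684.1 = 4386.9
Trade balance = 8382.7 + 4386.9 = 12769.6
(Excluded from the trade balance — financial account: foreign purchases of equities on the domestic stock exchange 1608.9, foreign purchases of domestic corporate bonds 1039.5; primary income: dividends received from foreign subsidiaries of resident firms 610.0, profits repatriated by foreign-owned firms operating domestically 562.6, interest received on holdings of foreign bonds 807.2; secondary income: contributions paid to international organisations 123.5, official foreign aid grants received (current) 400.1; capital account: sale of embassy land to a foreign government 166.3.)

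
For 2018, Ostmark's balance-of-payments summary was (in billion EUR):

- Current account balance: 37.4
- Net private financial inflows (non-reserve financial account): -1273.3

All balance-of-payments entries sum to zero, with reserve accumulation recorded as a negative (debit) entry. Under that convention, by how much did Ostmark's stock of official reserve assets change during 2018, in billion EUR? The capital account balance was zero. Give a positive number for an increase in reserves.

-1235.9

Official reserve transactions balance = -(37.4 + (-1273.3)) = 1235.9
An accumulation of reserves is recorded as a debit (negative entry), so the change in the stock of reserves is the negative of that balance.
Change in official reserves = -(1235.9) = -1235.9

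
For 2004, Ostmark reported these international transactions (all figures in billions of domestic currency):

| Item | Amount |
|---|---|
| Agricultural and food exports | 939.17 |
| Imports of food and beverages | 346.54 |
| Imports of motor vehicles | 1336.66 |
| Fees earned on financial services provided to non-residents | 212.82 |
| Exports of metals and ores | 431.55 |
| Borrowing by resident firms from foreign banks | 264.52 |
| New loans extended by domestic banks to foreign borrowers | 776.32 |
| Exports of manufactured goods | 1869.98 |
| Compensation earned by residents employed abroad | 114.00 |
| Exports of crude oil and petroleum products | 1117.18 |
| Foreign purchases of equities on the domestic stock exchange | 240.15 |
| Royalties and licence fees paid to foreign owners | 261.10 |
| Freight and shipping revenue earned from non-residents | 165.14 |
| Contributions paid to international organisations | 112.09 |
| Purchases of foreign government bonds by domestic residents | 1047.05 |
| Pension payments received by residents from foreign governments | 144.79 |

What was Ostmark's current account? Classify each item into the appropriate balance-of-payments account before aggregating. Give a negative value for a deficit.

2938.24

Goods: -1336.66 - 346.54 + 1869.98 + 939.17 + 431.55 + 1117.18 = 2674.68
Services: 165.14 + 212.82 - 261.10 = 116.86
Primary income: 114.00
Secondary income: 144.79 - 112.09 = 32.70
Current account = 2674.68 + 116.86 + 114.00 + 32.70 = 2938.24
(Excluded from the current account — financial account: borrowing by resident firms from foreign banks 264.52, new loans extended by domestic banks to foreign borrowers 776.32, foreign purchases of equities on the domestic stock exchange 240.15, purchases of foreign government bonds by domestic residents 1047.05.)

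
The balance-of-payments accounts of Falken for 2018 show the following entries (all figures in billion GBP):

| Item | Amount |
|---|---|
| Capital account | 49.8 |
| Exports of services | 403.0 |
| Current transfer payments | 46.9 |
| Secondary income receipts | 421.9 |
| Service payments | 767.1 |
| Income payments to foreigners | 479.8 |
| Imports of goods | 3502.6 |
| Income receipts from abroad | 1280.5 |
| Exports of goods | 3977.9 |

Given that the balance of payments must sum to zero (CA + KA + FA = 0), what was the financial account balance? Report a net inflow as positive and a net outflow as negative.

-1336.7

Goods balance = 3977.9 - 3502.6 = 475.3
Services balance = 403.0 - 767.1 = -364.1
Trade balance (goods + services) = 475.3 + (-364.1) = 111.2
Net primary income = 1280.5 - 479.8 = 800.7
Net secondary income = 421.9 - 46.9 = 375.0
Current account = 111.2 + 800.7 + 375.0 = 1286.9
Financial account = -(1286.9 + 49.8) = -1336.7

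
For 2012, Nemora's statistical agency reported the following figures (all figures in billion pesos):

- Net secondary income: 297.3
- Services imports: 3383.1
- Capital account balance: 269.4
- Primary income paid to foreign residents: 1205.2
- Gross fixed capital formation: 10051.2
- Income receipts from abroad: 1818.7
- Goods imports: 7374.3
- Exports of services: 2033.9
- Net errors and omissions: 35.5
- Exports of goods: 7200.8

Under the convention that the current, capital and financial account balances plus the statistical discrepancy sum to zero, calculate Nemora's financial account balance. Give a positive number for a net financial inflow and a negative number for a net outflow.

Goods balance = 7200.8 - 7374.3 = -173.5
Services balance = 2033.9 - 3383.1 = -1349.2
Trade balance (goods + services) = -173.5 + (-1349.2) = -1522.7
Net primary income = 1818.7 - 1205.2 = 613.5
Net secondary income = 297.3
Current account = -1522.7 + 613.5 + 297.3 = -611.9
Financial account = -(-611.9 + 269.4 + 35.5) = 307.0

307.0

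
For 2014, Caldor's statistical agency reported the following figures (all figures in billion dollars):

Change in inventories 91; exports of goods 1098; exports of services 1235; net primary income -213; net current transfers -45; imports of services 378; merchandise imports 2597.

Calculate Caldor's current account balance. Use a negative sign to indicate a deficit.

-900

Goods balance = 1098 - 2597 = -1499
Services balance = 1235 - 378 = 857
Trade balance (goods + services) = -1499 + 857 = -642
Net primary income = -213
Net secondary income = -45
Current account = -642 + (-213) + (-45) = -900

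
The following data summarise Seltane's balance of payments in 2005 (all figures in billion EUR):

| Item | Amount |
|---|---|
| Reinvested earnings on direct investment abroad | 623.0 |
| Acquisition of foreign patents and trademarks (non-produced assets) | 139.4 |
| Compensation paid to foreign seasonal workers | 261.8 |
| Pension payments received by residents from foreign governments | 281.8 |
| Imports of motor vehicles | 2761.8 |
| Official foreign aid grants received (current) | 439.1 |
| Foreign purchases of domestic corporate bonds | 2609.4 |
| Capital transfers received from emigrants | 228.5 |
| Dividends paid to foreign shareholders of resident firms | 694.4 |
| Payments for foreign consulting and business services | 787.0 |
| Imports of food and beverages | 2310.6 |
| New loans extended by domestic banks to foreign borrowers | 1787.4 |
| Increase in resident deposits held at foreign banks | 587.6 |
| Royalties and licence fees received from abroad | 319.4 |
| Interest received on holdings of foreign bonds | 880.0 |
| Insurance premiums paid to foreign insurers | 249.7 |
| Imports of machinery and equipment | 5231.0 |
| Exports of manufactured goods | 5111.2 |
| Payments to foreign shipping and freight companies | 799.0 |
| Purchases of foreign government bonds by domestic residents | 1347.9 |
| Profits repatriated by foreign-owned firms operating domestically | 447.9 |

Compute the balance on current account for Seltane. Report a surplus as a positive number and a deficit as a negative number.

Goods: -5231.0 - 2761.8 - 2310.6 + 5111.2 = -5192.2
Services: 319.4 - 787.0 - 799.0 - 249.7 = -1516.3
Primary income: 623.0 - 447.9 - 261.8 - 694.4 + 880.0 = 98.9
Secondary income: 439.1 + 281.8 = 720.9
Current account = (-5192.2) + (-1516.3) + 98.9 + 720.9 = -5888.7
(Excluded from the current account — capital account: acquisition of foreign patents and trademarks (non-produced assets) 139.4, capital transfers received from emigrants 228.5; financial account: foreign purchases of domestic corporate bonds 2609.4, new loans extended by domestic banks to foreign borrowers 1787.4, increase in resident deposits held at foreign banks 587.6, purchases of foreign government bonds by domestic residents 1347.9.)

-5888.7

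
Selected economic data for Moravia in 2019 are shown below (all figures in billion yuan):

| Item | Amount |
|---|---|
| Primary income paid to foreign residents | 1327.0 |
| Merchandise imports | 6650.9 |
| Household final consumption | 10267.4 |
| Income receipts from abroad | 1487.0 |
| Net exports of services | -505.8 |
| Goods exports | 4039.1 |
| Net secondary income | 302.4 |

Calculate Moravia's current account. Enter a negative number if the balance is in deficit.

Goods balance = 4039.1 - 6650.9 = -2611.8
Services balance = -505.8
Trade balance (goods + services) = -2611.8 + (-505.8) = -3117.6
Net primary income = 1487.0 - 1327.0 = 160.0
Net secondary income = 302.4
Current account = -3117.6 + 160.0 + 302.4 = -2655.2

-2655.2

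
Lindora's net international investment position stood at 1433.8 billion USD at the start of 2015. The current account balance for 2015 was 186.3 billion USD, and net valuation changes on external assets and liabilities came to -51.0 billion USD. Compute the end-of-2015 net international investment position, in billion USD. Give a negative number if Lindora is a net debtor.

1569.1

Change in NIIP = current account + net valuation change = 186.3 + (-51.0) = 135.3
End-of-year NIIP = 1433.8 + 135.3 = 1569.1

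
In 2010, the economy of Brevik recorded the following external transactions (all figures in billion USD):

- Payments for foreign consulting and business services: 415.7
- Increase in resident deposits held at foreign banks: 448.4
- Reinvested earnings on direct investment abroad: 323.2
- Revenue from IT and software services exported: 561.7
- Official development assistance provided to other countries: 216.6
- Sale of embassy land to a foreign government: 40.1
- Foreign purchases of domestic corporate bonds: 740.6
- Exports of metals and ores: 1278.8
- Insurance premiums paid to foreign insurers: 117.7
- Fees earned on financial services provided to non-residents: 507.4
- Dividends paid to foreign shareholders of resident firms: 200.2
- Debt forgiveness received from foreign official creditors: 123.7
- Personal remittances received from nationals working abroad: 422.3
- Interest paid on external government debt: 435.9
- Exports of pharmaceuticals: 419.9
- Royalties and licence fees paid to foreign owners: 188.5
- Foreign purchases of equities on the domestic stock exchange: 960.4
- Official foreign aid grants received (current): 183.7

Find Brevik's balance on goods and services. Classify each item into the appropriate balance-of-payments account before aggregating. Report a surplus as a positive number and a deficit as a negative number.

Goods: 1278.8 + 419.9 = 1698.7
Services: -117.7 + 561.7 - 188.5 - 415.7 + 507.4 = 347.2
Trade balance = 1698.7 + 347.2 = 2045.9
(Excluded from the trade balance — financial account: increase in resident deposits held at foreign banks 448.4, foreign purchases of domestic corporate bonds 740.6, foreign purchases of equities on the domestic stock exchange 960.4; primary income: reinvested earnings on direct investment abroad 323.2, dividends paid to foreign shareholders of resident firms 200.2, interest paid on external government debt 435.9; secondary income: official development assistance provided to other countries 216.6, personal remittances received from nationals working abroad 422.3, official foreign aid grants received (current) 183.7; capital account: sale of embassy land to a foreign government 40.1, debt forgiveness received from foreign official creditors 123.7.)

2045.9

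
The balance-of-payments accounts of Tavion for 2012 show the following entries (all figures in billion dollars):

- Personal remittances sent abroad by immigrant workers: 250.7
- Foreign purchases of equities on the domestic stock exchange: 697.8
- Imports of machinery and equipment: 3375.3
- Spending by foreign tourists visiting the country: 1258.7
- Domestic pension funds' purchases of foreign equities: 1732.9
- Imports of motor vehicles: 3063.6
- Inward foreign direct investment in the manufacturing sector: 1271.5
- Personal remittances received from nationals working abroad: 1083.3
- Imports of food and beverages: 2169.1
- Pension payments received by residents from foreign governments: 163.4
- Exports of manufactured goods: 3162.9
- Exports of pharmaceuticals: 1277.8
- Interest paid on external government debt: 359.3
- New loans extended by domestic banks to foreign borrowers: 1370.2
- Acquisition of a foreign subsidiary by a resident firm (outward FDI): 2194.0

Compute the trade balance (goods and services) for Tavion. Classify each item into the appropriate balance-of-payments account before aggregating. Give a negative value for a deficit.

-2908.6

Goods: -3375.3 - 3063.6 + 3162.9 - 2169.1 + 1277.8 = -4167.3
Services: 1258.7
Trade balance = -4167.3 + 1258.7 = -2908.6
(Excluded from the trade balance — secondary income: personal remittances sent abroad by immigrant workers 250.7, personal remittances received from nationals working abroad 1083.3, pension payments received by residents from foreign governments 163.4; financial account: foreign purchases of equities on the domestic stock exchange 697.8, domestic pension funds' purchases of foreign equities 1732.9, inward foreign direct investment in the manufacturing sector 1271.5, new loans extended by domestic banks to foreign borrowers 1370.2, acquisition of a foreign subsidiary by a resident firm (outward FDI) 2194.0; primary income: interest paid on external government debt 359.3.)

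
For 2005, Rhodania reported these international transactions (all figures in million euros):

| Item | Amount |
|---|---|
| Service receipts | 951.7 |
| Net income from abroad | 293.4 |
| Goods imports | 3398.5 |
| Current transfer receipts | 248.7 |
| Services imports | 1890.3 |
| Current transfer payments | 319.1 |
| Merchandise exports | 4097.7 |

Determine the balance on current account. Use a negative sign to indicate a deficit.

-16.4

Goods balance = 4097.7 - 3398.5 = 699.2
Services balance = 951.7 - 1890.3 = -938.6
Trade balance (goods + services) = 699.2 + (-938.6) = -239.4
Net primary income = 293.4
Net secondary income = 248.7 - 319.1 = -70.4
Current account = -239.4 + 293.4 + (-70.4) = -16.4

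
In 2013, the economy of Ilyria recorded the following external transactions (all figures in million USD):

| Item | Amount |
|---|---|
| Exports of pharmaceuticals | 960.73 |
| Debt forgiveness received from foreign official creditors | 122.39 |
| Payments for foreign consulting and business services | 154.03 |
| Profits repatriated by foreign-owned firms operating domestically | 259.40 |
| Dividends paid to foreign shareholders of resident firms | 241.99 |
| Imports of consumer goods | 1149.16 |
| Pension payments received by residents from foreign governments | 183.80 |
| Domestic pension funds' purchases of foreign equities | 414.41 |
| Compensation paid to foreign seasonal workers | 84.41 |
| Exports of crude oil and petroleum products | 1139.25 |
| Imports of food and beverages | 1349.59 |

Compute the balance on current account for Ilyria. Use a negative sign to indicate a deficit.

-954.80

Goods: -1149.16 - 1349.59 + 1139.25 + 960.73 = -398.77
Services: -154.03
Primary income: -259.40 - 241.99 - 84.41 = -585.80
Secondary income: 183.80
Current account = (-398.77) + (-154.03) + (-585.80) + 183.80 = -954.80
(Excluded from the current account — capital account: debt forgiveness received from foreign official creditors 122.39; financial account: domestic pension funds' purchases of foreign equities 414.41.)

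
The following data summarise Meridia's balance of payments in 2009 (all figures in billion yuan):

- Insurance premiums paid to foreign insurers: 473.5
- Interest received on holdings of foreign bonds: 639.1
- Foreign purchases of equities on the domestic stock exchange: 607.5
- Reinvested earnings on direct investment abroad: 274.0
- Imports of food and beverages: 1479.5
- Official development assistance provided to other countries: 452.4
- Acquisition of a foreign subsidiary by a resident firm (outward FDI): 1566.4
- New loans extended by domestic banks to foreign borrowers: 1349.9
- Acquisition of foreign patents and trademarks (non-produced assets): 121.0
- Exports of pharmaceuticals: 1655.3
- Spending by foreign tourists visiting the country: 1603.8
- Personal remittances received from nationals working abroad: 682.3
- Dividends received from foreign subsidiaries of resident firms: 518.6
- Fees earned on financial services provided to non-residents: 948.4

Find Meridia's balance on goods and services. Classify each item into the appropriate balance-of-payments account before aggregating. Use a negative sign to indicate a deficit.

Goods: -1479.5 + 1655.3 = 175.8
Services: 1603.8 + 948.4 - 473.5 = 2078.7
Trade balance = 175.8 + 2078.7 = 2254.5
(Excluded from the trade balance — primary income: interest received on holdings of foreign bonds 639.1, reinvested earnings on direct investment abroad 274.0, dividends received from foreign subsidiaries of resident firms 518.6; financial account: foreign purchases of equities on the domestic stock exchange 607.5, acquisition of a foreign subsidiary by a resident firm (outward FDI) 1566.4, new loans extended by domestic banks to foreign borrowers 1349.9; secondary income: official development assistance provided to other countries 452.4, personal remittances received from nationals working abroad 682.3; capital account: acquisition of foreign patents and trademarks (non-produced assets) 121.0.)

2254.5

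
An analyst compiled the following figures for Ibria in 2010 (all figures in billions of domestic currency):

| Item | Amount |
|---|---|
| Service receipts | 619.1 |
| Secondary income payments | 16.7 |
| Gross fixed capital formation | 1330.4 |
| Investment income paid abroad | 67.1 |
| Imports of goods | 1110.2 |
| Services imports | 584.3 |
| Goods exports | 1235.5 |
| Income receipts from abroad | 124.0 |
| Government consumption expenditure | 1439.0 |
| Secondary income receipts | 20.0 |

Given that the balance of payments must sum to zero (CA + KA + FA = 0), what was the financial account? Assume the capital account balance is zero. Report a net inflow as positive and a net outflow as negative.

-220.3

Goods balance = 1235.5 - 1110.2 = 125.3
Services balance = 619.1 - 584.3 = 34.8
Trade balance (goods + services) = 125.3 + 34.8 = 160.1
Net primary income = 124.0 - 67.1 = 56.9
Net secondary income = 20.0 - 16.7 = 3.3
Current account = 160.1 + 56.9 + 3.3 = 220.3
Financial account = -(220.3) = -220.3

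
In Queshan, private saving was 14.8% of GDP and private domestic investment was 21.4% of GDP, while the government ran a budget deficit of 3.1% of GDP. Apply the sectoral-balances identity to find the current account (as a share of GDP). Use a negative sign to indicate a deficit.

-9.7

By the sectoral-balances identity, CA = (S_private - I) + (T - G).
Private balance = 14.8 - 21.4 = -6.6
Government balance (T - G) = -3.1
CA = -6.6 + (-3.1) = -9.7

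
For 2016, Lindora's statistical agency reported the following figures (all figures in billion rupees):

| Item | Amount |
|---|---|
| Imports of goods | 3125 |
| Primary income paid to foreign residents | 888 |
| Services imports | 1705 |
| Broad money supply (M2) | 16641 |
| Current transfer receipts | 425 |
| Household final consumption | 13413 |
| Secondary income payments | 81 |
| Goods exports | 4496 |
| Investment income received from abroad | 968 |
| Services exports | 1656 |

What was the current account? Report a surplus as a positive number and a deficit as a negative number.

1746

Goods balance = 4496 - 3125 = 1371
Services balance = 1656 - 1705 = -49
Trade balance (goods + services) = 1371 + (-49) = 1322
Net primary income = 968 - 888 = 80
Net secondary income = 425 - 81 = 344
Current account = 1322 + 80 + 344 = 1746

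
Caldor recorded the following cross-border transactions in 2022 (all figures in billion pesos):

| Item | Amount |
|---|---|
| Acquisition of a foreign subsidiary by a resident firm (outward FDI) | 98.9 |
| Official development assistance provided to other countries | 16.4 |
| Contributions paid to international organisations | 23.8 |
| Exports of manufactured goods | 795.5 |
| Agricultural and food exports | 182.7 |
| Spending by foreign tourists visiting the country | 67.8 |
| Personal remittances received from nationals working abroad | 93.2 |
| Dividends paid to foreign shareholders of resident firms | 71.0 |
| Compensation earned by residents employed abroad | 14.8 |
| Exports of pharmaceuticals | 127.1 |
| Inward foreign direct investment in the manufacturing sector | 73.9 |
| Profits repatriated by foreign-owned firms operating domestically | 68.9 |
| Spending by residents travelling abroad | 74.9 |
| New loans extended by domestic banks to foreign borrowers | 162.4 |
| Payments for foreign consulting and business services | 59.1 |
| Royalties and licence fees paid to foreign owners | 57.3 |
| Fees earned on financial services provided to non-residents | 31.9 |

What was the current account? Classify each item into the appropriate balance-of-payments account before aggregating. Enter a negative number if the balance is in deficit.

941.6

Goods: 182.7 + 127.1 + 795.5 = 1105.3
Services: 31.9 + 67.8 - 59.1 - 74.9 - 57.3 = -91.6
Primary income: 14.8 - 71.0 - 68.9 = -125.1
Secondary income: -16.4 + 93.2 - 23.8 = 53.0
Current account = 1105.3 + (-91.6) + (-125.1) + 53.0 = 941.6
(Excluded from the current account — financial account: acquisition of a foreign subsidiary by a resident firm (outward FDI) 98.9, inward foreign direct investment in the manufacturing sector 73.9, new loans extended by domestic banks to foreign borrowers 162.4.)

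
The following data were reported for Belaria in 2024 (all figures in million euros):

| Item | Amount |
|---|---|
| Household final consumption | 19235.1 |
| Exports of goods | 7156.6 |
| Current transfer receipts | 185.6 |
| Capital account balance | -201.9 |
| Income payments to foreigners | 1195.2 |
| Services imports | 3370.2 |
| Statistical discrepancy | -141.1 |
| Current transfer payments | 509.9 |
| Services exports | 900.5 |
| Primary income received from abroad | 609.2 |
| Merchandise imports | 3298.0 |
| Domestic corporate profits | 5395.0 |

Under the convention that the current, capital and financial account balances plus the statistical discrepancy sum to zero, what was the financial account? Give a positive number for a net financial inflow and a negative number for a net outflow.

Goods balance = 7156.6 - 3298.0 = 3858.6
Services balance = 900.5 - 3370.2 = -2469.7
Trade balance (goods + services) = 3858.6 + (-2469.7) = 1388.9
Net primary income = 609.2 - 1195.2 = -586.0
Net secondary income = 185.6 - 509.9 = -324.3
Current account = 1388.9 + (-586.0) + (-324.3) = 478.6
Financial account = -(478.6 + (-201.9) + (-141.1)) = -135.6

-135.6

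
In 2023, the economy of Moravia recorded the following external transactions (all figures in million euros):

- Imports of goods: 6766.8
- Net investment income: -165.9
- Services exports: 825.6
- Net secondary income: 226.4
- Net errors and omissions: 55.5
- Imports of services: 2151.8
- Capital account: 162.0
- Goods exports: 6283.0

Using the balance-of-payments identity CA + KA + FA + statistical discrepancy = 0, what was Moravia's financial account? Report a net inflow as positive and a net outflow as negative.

Goods balance = 6283.0 - 6766.8 = -483.8
Services balance = 825.6 - 2151.8 = -1326.2
Trade balance (goods + services) = -483.8 + (-1326.2) = -1810.0
Net primary income = -165.9
Net secondary income = 226.4
Current account = -1810.0 + (-165.9) + 226.4 = -1749.5
Financial account = -(-1749.5 + 162.0 + 55.5) = 1532.0

1532.0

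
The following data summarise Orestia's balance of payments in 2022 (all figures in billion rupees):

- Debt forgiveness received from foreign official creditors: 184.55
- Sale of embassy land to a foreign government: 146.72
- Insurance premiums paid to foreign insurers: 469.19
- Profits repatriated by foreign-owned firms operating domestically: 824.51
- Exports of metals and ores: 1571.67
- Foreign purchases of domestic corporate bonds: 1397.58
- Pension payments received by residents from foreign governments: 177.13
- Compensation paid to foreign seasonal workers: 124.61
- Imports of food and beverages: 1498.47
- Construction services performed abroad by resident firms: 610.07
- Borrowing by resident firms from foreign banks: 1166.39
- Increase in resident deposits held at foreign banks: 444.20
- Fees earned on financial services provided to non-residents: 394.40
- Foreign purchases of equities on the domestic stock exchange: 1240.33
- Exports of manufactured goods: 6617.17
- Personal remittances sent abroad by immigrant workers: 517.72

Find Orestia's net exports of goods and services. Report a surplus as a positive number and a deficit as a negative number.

7225.65

Goods: 6617.17 + 1571.67 - 1498.47 = 6690.37
Services: -469.19 + 394.40 + 610.07 = 535.28
Trade balance = 6690.37 + 535.28 = 7225.65
(Excluded from the trade balance — capital account: debt forgiveness received from foreign official creditors 184.55, sale of embassy land to a foreign government 146.72; primary income: profits repatriated by foreign-owned firms operating domestically 824.51, compensation paid to foreign seasonal workers 124.61; financial account: foreign purchases of domestic corporate bonds 1397.58, borrowing by resident firms from foreign banks 1166.39, increase in resident deposits held at foreign banks 444.20, foreign purchases of equities on the domestic stock exchange 1240.33; secondary income: pension payments received by residents from foreign governments 177.13, personal remittances sent abroad by immigrant workers 517.72.)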